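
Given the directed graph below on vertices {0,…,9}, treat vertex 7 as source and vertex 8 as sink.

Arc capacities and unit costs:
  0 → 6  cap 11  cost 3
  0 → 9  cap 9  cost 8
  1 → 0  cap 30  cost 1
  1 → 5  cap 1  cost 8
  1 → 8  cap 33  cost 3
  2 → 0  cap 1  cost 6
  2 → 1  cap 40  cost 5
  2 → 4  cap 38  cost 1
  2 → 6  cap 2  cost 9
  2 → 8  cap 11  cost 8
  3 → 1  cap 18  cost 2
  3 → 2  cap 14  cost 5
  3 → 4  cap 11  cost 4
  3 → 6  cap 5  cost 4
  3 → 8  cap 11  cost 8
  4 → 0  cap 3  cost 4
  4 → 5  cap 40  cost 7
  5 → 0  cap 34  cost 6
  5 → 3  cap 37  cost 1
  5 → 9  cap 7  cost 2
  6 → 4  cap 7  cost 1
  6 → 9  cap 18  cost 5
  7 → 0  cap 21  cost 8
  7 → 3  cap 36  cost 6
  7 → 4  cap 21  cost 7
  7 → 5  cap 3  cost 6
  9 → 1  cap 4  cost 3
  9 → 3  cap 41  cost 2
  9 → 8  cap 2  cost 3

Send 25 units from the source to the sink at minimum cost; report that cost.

shortest-cost path #1: 7→5→9→8 push 2 @ unit cost 11 (adds 22)
shortest-cost path #2: 7→3→1→8 push 18 @ unit cost 11 (adds 198)
shortest-cost path #3: 7→3→8 push 5 @ unit cost 14 (adds 70)
total cost = 290

Minimum cost for 25 units: 290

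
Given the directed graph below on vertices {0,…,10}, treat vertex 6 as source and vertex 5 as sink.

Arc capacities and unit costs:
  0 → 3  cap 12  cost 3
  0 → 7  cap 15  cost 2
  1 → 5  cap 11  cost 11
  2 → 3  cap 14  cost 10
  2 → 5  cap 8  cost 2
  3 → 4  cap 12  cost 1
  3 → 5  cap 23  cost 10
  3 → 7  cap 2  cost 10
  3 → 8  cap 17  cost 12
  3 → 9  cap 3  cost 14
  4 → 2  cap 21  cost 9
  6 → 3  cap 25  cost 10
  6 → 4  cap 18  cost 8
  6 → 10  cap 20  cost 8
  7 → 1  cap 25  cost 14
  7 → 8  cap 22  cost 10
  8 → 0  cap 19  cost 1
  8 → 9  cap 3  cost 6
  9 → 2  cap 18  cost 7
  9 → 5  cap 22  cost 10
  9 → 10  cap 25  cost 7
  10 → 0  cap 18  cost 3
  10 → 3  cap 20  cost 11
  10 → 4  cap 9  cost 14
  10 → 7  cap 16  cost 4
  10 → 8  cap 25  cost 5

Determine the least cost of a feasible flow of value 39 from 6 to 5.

Minimum cost for 39 units: 878

shortest-cost path #1: 6→4→2→5 push 8 @ unit cost 19 (adds 152)
shortest-cost path #2: 6→3→5 push 23 @ unit cost 20 (adds 460)
shortest-cost path #3: 6→10→8→9→5 push 3 @ unit cost 29 (adds 87)
shortest-cost path #4: 6→3→9→5 push 2 @ unit cost 34 (adds 68)
shortest-cost path #5: 6→10→7→1→5 push 3 @ unit cost 37 (adds 111)
total cost = 878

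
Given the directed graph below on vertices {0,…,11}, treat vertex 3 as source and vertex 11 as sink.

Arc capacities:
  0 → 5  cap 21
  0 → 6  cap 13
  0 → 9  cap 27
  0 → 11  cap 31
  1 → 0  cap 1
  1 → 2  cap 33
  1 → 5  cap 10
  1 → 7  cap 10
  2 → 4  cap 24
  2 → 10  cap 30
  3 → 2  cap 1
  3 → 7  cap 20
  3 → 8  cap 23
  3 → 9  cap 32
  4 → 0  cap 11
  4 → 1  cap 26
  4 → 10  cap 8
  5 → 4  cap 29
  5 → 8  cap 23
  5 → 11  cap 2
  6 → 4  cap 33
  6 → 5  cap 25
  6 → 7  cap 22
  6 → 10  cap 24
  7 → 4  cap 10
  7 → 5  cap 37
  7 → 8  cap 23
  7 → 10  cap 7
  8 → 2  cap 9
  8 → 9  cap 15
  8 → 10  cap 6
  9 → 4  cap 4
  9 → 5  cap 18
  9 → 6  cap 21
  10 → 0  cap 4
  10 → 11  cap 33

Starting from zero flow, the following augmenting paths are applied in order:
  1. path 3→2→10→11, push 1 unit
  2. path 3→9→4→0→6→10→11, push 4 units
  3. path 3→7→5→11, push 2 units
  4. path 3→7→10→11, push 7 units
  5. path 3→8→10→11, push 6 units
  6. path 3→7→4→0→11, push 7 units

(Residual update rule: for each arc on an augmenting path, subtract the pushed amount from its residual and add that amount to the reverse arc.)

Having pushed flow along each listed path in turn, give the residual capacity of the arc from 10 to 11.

after path 1 (3→2→10→11, push 1): res(10,11)=32
after path 2 (3→9→4→0→6→10→11, push 4): res(10,11)=28
after path 3 (3→7→5→11, push 2): res(10,11)=28
after path 4 (3→7→10→11, push 7): res(10,11)=21
after path 5 (3→8→10→11, push 6): res(10,11)=15
after path 6 (3→7→4→0→11, push 7): res(10,11)=15

Residual capacity of (10,11): 15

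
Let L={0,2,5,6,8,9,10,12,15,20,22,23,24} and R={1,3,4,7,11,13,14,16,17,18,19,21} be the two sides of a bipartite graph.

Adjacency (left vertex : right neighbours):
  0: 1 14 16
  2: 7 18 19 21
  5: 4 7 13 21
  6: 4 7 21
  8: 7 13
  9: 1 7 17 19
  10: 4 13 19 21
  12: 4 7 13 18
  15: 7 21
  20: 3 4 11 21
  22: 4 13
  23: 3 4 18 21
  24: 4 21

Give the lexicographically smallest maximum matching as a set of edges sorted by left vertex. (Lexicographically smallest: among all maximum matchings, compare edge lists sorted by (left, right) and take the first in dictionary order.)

|M| = 10 (so the lex-smallest maximum matching has 10 edges)
process left vertices in ascending order; for each, take the smallest-labelled available neighbour that still permits 10 edges overall, or leave it unmatched if none does
lex-smallest matching: {0-1, 2-7, 5-4, 6-21, 8-13, 9-17, 10-19, 12-18, 20-11, 23-3}

Lex-smallest maximum matching: {(0,1), (2,7), (5,4), (6,21), (8,13), (9,17), (10,19), (12,18), (20,11), (23,3)}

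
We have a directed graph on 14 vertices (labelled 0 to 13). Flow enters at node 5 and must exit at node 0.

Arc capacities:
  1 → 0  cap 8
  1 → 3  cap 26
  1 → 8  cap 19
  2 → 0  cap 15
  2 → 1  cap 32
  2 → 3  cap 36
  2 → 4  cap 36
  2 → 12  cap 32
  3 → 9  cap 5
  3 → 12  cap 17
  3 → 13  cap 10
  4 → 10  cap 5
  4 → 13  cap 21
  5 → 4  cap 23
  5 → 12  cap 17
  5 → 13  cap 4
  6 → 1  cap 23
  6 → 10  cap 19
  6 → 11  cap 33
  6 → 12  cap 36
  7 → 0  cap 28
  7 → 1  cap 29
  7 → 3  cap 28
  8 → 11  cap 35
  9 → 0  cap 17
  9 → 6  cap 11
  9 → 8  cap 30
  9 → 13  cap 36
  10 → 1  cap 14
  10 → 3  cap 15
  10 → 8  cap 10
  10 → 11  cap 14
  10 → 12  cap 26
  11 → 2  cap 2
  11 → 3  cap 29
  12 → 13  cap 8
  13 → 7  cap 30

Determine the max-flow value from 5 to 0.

Maximum flow value: 35

augment #1: 5→13→7→0 bottleneck 4, total now 4
augment #2: 5→4→10→1→0 bottleneck 5, total now 9
augment #3: 5→4→13→7→0 bottleneck 18, total now 27
augment #4: 5→12→13→7→0 bottleneck 6, total now 33
augment #5: 5→12→13→7→1→0 bottleneck 2, total now 35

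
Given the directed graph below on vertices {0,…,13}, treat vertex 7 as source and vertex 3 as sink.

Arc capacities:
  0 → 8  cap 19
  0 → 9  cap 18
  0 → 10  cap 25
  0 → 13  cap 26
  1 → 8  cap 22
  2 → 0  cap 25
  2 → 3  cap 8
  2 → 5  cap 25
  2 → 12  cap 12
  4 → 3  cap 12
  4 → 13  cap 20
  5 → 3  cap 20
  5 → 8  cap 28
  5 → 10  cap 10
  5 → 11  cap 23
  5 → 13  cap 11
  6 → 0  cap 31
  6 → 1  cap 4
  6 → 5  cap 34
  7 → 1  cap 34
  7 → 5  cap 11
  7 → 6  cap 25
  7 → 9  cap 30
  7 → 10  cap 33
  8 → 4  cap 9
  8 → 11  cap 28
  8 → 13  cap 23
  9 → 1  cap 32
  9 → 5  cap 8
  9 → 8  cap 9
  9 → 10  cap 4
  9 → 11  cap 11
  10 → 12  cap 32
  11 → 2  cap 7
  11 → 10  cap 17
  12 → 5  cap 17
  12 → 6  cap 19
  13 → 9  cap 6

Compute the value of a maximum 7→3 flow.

augment #1: 7→5→3 bottleneck 11, total now 11
augment #2: 7→6→5→3 bottleneck 9, total now 20
augment #3: 7→1→8→4→3 bottleneck 9, total now 29
augment #4: 7→9→11→2→3 bottleneck 7, total now 36

Maximum flow value: 36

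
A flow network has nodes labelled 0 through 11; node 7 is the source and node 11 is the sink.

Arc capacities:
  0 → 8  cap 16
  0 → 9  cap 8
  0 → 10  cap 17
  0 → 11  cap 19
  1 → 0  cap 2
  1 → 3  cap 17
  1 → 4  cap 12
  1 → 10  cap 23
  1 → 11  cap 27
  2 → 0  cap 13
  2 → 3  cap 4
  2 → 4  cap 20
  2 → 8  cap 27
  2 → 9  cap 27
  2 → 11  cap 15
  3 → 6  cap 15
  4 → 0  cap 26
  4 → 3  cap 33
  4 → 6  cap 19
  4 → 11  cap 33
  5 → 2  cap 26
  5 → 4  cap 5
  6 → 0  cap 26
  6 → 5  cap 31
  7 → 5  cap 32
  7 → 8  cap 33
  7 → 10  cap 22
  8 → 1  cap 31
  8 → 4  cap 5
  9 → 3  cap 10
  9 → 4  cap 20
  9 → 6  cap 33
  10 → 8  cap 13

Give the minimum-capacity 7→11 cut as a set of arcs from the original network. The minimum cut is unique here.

Min-cut arcs: {(5,2), (5,4), (8,1), (8,4)} (total capacity 67)

augment #1: 7→5→2→11 push 15
augment #2: 7→5→4→11 push 5
augment #3: 7→8→1→11 push 27
augment #4: 7→8→4→11 push 5
augment #5: 7→5→2→0→11 push 11
augment #6: 7→8→1→0→11 push 1
augment #7: 7→10→8→1→0→11 push 1
augment #8: 7→10→8→1→4→11 push 2
max flow = 67; residual-reachable set from 7 gives S-side
cut edges (S→T): {(5,2), (5,4), (8,1), (8,4)} total cap 67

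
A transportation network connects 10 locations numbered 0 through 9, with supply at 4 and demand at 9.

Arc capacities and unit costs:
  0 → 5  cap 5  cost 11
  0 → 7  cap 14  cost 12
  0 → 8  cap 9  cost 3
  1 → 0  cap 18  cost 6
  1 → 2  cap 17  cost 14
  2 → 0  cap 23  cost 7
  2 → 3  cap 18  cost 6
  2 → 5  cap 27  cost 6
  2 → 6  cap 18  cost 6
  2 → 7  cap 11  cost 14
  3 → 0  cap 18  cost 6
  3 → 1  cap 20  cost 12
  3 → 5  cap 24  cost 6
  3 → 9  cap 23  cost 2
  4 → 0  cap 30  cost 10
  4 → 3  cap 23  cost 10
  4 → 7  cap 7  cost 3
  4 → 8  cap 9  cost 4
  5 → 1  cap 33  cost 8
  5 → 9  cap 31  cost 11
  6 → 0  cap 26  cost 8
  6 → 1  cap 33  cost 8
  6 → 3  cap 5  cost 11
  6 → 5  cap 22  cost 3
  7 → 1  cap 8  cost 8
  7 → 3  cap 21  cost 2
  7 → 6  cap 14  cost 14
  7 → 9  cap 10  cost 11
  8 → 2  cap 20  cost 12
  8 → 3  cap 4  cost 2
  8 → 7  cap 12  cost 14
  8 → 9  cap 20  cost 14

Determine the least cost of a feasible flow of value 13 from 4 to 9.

Minimum cost for 13 units: 105

shortest-cost path #1: 4→7→3→9 push 7 @ unit cost 7 (adds 49)
shortest-cost path #2: 4→8→3→9 push 4 @ unit cost 8 (adds 32)
shortest-cost path #3: 4→3→9 push 2 @ unit cost 12 (adds 24)
total cost = 105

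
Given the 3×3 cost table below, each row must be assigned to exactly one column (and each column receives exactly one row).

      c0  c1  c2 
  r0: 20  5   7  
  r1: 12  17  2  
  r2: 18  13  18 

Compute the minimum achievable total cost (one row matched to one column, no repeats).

optimal assignment: row0→col1 (cost 5), row1→col2 (cost 2), row2→col0 (cost 18)
total = 5 + 2 + 18 = 25

Minimum assignment cost: 25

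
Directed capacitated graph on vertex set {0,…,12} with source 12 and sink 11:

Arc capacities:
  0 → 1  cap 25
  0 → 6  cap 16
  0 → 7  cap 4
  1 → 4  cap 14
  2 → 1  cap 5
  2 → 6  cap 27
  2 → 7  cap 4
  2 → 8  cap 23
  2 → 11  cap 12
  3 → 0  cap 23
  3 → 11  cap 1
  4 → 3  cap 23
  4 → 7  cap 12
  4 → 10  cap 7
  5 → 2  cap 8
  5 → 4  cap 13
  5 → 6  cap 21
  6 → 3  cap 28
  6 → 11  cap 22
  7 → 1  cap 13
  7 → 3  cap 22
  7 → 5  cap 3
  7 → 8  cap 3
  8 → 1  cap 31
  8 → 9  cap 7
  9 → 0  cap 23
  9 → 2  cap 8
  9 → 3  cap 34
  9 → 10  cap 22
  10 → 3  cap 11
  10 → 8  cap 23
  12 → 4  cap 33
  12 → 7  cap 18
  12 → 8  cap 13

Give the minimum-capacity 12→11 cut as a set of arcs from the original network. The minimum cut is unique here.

augment #1: 12→4→3→11 push 1
augment #2: 12→7→5→2→11 push 3
augment #3: 12→8→9→2→11 push 7
augment #4: 12→4→3→0→6→11 push 16
max flow = 27; residual-reachable set from 12 gives S-side
cut edges (S→T): {(0,6), (3,11), (7,5), (8,9)} total cap 27

Min-cut arcs: {(0,6), (3,11), (7,5), (8,9)} (total capacity 27)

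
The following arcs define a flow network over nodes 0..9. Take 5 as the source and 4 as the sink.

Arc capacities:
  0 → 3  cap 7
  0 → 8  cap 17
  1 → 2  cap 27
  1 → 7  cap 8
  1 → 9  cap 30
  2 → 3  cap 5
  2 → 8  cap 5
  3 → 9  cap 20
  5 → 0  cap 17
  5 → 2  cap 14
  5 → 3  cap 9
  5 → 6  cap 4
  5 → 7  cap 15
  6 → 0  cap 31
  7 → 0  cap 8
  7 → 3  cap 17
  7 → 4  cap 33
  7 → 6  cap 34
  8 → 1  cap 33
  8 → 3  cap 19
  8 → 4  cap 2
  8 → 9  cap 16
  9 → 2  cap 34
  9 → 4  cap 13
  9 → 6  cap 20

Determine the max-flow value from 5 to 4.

augment #1: 5→7→4 bottleneck 15, total now 15
augment #2: 5→0→8→4 bottleneck 2, total now 17
augment #3: 5→3→9→4 bottleneck 9, total now 26
augment #4: 5→0→3→9→4 bottleneck 4, total now 30
augment #5: 5→0→8→1→7→4 bottleneck 8, total now 38

Maximum flow value: 38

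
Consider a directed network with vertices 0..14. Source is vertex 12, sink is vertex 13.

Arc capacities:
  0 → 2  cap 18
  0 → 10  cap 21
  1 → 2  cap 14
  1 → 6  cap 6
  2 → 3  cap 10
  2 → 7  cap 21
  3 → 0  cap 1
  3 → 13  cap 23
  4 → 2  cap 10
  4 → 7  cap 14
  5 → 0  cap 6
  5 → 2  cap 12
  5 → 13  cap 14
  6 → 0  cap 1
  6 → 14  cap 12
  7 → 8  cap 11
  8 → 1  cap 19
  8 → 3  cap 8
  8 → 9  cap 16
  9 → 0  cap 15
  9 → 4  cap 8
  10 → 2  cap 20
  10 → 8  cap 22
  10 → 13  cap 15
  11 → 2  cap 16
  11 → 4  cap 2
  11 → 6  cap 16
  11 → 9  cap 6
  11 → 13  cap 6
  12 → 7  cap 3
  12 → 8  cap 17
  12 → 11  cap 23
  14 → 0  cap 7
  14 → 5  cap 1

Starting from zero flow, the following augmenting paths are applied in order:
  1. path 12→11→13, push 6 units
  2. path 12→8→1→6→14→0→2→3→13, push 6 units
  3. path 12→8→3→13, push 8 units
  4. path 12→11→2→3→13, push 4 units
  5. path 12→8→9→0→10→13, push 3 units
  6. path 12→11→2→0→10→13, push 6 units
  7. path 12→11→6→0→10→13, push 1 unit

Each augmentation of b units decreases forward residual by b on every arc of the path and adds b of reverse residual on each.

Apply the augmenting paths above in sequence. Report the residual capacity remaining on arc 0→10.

Residual capacity of (0,10): 11

after path 1 (12→11→13, push 6): res(0,10)=21
after path 2 (12→8→1→6→14→0→2→3→13, push 6): res(0,10)=21
after path 3 (12→8→3→13, push 8): res(0,10)=21
after path 4 (12→11→2→3→13, push 4): res(0,10)=21
after path 5 (12→8→9→0→10→13, push 3): res(0,10)=18
after path 6 (12→11→2→0→10→13, push 6): res(0,10)=12
after path 7 (12→11→6→0→10→13, push 1): res(0,10)=11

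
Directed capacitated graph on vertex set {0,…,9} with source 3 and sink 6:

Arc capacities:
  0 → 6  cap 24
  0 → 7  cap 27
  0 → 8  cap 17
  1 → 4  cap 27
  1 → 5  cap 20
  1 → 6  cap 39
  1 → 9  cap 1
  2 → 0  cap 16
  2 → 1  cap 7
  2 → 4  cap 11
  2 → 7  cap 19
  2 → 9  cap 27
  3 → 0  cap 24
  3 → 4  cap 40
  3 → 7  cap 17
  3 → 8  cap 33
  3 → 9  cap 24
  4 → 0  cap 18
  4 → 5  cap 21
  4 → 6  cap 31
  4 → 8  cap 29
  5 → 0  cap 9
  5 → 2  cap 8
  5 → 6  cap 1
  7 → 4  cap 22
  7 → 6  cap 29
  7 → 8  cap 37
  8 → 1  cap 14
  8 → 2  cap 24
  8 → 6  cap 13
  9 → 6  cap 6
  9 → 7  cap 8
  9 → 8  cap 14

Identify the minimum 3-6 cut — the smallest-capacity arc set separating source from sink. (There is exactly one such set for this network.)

Min-cut arcs: {(0,6), (2,1), (4,6), (5,6), (7,6), (8,1), (8,6), (9,6)} (total capacity 125)

augment #1: 3→0→6 push 24
augment #2: 3→4→6 push 31
augment #3: 3→7→6 push 17
augment #4: 3→8→6 push 13
augment #5: 3→9→6 push 6
augment #6: 3→4→5→6 push 1
augment #7: 3→8→1→6 push 14
augment #8: 3→9→7→6 push 8
augment #9: 3→4→0→7→6 push 4
augment #10: 3→8→2→1→6 push 6
augment #11: 3→4→5→2→1→6 push 1
max flow = 125; residual-reachable set from 3 gives S-side
cut edges (S→T): {(0,6), (2,1), (4,6), (5,6), (7,6), (8,1), (8,6), (9,6)} total cap 125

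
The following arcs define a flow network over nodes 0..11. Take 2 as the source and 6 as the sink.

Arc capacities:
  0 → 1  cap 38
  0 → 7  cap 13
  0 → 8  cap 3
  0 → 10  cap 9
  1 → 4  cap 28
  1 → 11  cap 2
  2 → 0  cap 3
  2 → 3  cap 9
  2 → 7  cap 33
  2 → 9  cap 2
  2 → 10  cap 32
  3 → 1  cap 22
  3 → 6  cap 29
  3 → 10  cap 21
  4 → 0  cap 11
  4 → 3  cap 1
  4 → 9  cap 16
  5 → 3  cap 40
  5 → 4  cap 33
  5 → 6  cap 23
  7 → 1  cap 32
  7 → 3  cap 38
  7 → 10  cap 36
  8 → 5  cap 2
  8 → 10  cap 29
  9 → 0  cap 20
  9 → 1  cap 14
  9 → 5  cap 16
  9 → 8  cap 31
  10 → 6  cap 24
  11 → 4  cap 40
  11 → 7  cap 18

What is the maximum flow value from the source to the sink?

Maximum flow value: 71

augment #1: 2→3→6 bottleneck 9, total now 9
augment #2: 2→10→6 bottleneck 24, total now 33
augment #3: 2→7→3→6 bottleneck 20, total now 53
augment #4: 2→9→5→6 bottleneck 2, total now 55
augment #5: 2→0→8→5→6 bottleneck 2, total now 57
augment #6: 2→0→1→4→9→5→6 bottleneck 1, total now 58
augment #7: 2→7→1→4→9→5→6 bottleneck 13, total now 71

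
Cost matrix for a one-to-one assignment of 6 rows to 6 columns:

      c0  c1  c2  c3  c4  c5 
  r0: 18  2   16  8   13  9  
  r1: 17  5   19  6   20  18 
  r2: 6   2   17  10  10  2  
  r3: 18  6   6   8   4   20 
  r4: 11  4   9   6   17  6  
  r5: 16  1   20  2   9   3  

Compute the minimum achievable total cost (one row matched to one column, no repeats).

Minimum assignment cost: 30

optimal assignment: row0→col1 (cost 2), row1→col3 (cost 6), row2→col0 (cost 6), row3→col4 (cost 4), row4→col2 (cost 9), row5→col5 (cost 3)
total = 2 + 6 + 6 + 4 + 9 + 3 = 30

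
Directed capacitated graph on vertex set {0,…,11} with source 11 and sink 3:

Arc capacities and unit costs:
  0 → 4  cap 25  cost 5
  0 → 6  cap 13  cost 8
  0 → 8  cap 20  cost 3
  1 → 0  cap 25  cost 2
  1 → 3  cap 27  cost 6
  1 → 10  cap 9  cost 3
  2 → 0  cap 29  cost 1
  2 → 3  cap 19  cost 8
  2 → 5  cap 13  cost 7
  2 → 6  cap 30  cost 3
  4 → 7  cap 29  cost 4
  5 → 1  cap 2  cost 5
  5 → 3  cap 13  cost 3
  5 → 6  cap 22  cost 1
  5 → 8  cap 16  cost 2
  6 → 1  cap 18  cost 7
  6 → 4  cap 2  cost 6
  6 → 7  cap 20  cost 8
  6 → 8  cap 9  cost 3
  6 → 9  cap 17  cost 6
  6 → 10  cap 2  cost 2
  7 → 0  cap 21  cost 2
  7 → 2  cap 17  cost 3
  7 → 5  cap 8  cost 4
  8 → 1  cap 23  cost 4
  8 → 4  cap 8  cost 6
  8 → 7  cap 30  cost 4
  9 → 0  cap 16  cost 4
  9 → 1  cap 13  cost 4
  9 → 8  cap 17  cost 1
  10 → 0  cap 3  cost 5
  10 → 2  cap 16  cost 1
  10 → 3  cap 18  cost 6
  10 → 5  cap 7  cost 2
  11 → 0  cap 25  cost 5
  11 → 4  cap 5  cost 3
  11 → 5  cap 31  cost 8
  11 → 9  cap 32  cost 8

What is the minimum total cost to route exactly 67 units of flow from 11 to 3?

Minimum cost for 67 units: 1209

shortest-cost path #1: 11→5→3 push 13 @ unit cost 11 (adds 143)
shortest-cost path #2: 11→5→6→10→3 push 2 @ unit cost 17 (adds 34)
shortest-cost path #3: 11→0→8→1→3 push 20 @ unit cost 18 (adds 360)
shortest-cost path #4: 11→9→1→3 push 7 @ unit cost 18 (adds 126)
shortest-cost path #5: 11→4→7→2→3 push 5 @ unit cost 18 (adds 90)
shortest-cost path #6: 11→9→1→10→3 push 6 @ unit cost 21 (adds 126)
shortest-cost path #7: 11→5→1→10→3 push 2 @ unit cost 22 (adds 44)
shortest-cost path #8: 11→9→8→1→10→3 push 1 @ unit cost 22 (adds 22)
shortest-cost path #9: 11→9→8→7→2→3 push 11 @ unit cost 24 (adds 264)
total cost = 1209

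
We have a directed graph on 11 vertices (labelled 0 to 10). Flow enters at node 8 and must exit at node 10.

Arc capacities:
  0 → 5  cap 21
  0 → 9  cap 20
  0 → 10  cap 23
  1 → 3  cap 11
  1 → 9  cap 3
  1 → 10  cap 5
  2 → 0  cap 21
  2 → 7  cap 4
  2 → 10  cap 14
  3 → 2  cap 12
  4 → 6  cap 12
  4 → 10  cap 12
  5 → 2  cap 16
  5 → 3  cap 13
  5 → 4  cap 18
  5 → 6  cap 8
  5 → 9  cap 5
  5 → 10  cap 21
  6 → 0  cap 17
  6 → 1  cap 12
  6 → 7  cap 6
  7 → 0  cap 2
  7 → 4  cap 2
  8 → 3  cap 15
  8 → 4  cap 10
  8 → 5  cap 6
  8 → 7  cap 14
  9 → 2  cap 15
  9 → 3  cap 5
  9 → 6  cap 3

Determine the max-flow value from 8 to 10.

Maximum flow value: 32

augment #1: 8→4→10 bottleneck 10, total now 10
augment #2: 8→5→10 bottleneck 6, total now 16
augment #3: 8→3→2→10 bottleneck 12, total now 28
augment #4: 8→7→0→10 bottleneck 2, total now 30
augment #5: 8→7→4→10 bottleneck 2, total now 32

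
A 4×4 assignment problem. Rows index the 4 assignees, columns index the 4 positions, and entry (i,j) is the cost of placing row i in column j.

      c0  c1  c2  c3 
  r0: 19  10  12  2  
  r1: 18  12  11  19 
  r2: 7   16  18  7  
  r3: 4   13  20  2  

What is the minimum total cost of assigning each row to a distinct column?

Minimum assignment cost: 30

optimal assignment: row0→col1 (cost 10), row1→col2 (cost 11), row2→col0 (cost 7), row3→col3 (cost 2)
total = 10 + 11 + 7 + 2 = 30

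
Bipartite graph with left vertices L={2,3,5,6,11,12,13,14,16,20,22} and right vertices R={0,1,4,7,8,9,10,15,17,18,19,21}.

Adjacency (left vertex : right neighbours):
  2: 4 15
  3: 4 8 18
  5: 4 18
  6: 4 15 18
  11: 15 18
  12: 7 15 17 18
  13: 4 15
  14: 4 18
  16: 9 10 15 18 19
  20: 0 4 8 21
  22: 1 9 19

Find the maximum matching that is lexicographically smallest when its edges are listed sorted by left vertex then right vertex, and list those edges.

Lex-smallest maximum matching: {(2,4), (3,8), (5,18), (6,15), (12,7), (16,9), (20,0), (22,1)}

|M| = 8 (so the lex-smallest maximum matching has 8 edges)
process left vertices in ascending order; for each, take the smallest-labelled available neighbour that still permits 8 edges overall, or leave it unmatched if none does
lex-smallest matching: {2-4, 3-8, 5-18, 6-15, 12-7, 16-9, 20-0, 22-1}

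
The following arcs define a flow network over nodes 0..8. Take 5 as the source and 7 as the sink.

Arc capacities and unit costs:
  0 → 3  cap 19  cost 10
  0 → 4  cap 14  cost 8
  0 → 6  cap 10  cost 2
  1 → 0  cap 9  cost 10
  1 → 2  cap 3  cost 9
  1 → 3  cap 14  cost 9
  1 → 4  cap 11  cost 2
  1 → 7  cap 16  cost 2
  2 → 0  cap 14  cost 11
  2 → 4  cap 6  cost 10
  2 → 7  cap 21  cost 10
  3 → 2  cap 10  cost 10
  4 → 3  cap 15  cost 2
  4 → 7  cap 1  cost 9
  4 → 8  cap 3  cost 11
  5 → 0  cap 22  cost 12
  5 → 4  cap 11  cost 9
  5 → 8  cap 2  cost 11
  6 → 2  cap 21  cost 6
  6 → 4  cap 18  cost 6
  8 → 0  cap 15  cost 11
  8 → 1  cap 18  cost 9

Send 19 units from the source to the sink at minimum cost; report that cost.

Minimum cost for 19 units: 548

shortest-cost path #1: 5→4→7 push 1 @ unit cost 18 (adds 18)
shortest-cost path #2: 5→8→1→7 push 2 @ unit cost 22 (adds 44)
shortest-cost path #3: 5→0→6→2→7 push 10 @ unit cost 30 (adds 300)
shortest-cost path #4: 5→4→8→1→7 push 3 @ unit cost 31 (adds 93)
shortest-cost path #5: 5→4→3→2→7 push 3 @ unit cost 31 (adds 93)
total cost = 548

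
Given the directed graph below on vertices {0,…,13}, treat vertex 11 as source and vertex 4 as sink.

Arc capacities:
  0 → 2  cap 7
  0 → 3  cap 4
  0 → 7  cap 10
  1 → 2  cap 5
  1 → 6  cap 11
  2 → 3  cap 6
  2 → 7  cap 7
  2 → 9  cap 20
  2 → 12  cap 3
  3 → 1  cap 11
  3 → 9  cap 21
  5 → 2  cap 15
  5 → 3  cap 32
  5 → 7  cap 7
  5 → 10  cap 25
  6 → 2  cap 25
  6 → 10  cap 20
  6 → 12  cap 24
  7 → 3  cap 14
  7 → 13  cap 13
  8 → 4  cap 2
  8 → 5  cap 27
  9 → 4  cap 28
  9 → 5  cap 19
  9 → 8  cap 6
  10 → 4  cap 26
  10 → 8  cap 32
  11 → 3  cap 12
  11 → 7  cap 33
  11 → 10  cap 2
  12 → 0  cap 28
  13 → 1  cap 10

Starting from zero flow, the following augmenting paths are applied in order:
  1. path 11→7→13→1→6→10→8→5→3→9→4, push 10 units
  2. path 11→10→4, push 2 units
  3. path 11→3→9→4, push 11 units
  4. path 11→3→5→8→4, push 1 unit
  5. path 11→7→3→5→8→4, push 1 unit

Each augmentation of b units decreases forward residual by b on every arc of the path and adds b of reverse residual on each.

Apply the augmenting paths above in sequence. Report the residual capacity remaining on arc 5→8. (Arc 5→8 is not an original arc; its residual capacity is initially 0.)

after path 1 (11→7→13→1→6→10→8→5→3→9→4, push 10): res(5,8)=10
after path 2 (11→10→4, push 2): res(5,8)=10
after path 3 (11→3→9→4, push 11): res(5,8)=10
after path 4 (11→3→5→8→4, push 1): res(5,8)=9
after path 5 (11→7→3→5→8→4, push 1): res(5,8)=8

Residual capacity of (5,8): 8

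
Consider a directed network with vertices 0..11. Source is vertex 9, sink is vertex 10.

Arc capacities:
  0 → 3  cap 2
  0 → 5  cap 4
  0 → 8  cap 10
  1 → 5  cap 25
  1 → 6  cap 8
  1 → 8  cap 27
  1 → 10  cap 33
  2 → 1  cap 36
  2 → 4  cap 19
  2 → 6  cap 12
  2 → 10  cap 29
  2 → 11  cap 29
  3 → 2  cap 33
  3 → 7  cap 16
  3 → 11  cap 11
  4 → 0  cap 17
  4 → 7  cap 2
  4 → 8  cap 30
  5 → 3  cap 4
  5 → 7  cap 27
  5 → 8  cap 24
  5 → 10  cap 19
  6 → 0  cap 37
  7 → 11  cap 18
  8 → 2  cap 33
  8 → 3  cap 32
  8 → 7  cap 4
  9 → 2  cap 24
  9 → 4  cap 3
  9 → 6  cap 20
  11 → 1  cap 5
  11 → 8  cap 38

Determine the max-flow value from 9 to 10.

Maximum flow value: 43

augment #1: 9→2→10 bottleneck 24, total now 24
augment #2: 9→4→0→5→10 bottleneck 3, total now 27
augment #3: 9→6→0→5→10 bottleneck 1, total now 28
augment #4: 9→6→0→3→2→10 bottleneck 2, total now 30
augment #5: 9→6→0→8→2→10 bottleneck 3, total now 33
augment #6: 9→6→0→8→2→1→10 bottleneck 7, total now 40
augment #7: 9→6→0→4→7→11→1→10 bottleneck 2, total now 42
augment #8: 9→6→0→4→8→2→1→10 bottleneck 1, total now 43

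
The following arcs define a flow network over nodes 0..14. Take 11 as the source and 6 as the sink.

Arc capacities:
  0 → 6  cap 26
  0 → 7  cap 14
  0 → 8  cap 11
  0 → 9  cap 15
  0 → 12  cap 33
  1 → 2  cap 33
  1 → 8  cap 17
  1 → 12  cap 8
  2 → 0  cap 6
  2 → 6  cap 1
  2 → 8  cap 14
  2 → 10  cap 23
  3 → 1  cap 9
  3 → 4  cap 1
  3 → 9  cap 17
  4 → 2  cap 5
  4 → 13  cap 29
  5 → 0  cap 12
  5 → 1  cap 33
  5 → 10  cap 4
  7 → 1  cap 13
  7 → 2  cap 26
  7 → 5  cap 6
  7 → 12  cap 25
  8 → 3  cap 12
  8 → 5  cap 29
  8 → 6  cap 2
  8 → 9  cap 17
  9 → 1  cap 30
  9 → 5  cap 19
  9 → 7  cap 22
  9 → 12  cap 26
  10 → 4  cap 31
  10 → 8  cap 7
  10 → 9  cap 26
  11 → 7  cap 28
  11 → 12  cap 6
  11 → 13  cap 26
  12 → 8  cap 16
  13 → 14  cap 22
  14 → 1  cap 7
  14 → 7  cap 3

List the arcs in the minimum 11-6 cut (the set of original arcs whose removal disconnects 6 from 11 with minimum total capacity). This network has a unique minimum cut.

Min-cut arcs: {(2,0), (2,6), (5,0), (8,6)} (total capacity 21)

augment #1: 11→7→2→6 push 1
augment #2: 11→12→8→6 push 2
augment #3: 11→7→2→0→6 push 6
augment #4: 11→7→5→0→6 push 6
augment #5: 11→12→8→5→0→6 push 4
augment #6: 11→7→1→8→5→0→6 push 2
max flow = 21; residual-reachable set from 11 gives S-side
cut edges (S→T): {(2,0), (2,6), (5,0), (8,6)} total cap 21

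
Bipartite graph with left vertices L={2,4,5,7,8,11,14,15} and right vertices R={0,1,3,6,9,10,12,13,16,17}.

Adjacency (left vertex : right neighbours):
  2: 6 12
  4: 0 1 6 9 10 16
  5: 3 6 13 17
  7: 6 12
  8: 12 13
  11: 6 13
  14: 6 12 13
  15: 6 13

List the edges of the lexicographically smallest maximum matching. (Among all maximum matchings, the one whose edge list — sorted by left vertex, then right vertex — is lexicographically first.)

Lex-smallest maximum matching: {(2,6), (4,0), (5,3), (7,12), (8,13)}

|M| = 5 (so the lex-smallest maximum matching has 5 edges)
process left vertices in ascending order; for each, take the smallest-labelled available neighbour that still permits 5 edges overall, or leave it unmatched if none does
lex-smallest matching: {2-6, 4-0, 5-3, 7-12, 8-13}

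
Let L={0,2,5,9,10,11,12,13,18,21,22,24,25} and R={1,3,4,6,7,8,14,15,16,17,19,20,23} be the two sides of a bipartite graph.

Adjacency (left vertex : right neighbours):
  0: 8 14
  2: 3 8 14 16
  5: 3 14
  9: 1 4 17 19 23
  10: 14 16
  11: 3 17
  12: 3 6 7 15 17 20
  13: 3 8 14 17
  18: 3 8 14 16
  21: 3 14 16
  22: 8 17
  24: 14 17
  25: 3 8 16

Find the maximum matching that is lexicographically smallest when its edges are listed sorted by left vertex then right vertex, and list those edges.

Lex-smallest maximum matching: {(0,8), (2,3), (5,14), (9,1), (10,16), (11,17), (12,6)}

|M| = 7 (so the lex-smallest maximum matching has 7 edges)
process left vertices in ascending order; for each, take the smallest-labelled available neighbour that still permits 7 edges overall, or leave it unmatched if none does
lex-smallest matching: {0-8, 2-3, 5-14, 9-1, 10-16, 11-17, 12-6}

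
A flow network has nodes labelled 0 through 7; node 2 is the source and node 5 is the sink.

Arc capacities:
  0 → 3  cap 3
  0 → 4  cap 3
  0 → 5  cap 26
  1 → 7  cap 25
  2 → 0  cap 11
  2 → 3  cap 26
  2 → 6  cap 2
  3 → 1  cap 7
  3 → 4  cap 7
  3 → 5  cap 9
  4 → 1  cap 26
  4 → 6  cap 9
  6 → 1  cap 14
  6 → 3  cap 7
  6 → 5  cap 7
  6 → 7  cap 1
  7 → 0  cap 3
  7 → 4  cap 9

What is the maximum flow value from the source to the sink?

Maximum flow value: 30

augment #1: 2→0→5 bottleneck 11, total now 11
augment #2: 2→3→5 bottleneck 9, total now 20
augment #3: 2→6→5 bottleneck 2, total now 22
augment #4: 2→3→4→6→5 bottleneck 5, total now 27
augment #5: 2→3→1→7→0→5 bottleneck 3, total now 30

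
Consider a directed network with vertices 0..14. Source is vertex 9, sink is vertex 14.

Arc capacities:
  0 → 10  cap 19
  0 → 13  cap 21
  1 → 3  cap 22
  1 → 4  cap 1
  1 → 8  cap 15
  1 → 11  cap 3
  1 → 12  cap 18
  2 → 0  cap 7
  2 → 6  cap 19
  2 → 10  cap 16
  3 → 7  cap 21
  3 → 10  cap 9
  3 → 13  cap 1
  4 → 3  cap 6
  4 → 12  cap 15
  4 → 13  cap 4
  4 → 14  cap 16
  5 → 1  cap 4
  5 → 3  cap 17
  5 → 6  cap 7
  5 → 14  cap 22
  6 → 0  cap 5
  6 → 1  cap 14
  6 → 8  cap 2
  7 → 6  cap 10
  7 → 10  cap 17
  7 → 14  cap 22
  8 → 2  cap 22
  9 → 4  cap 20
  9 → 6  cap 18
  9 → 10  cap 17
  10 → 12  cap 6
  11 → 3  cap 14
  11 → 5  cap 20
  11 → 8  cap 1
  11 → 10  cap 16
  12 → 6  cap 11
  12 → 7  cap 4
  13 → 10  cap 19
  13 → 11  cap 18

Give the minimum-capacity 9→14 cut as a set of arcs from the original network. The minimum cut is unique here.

augment #1: 9→4→14 push 16
augment #2: 9→4→3→7→14 push 4
augment #3: 9→10→12→7→14 push 4
augment #4: 9→6→1→3→7→14 push 14
augment #5: 9→6→0→13→11→5→14 push 4
augment #6: 9→10→12→6→0→13→11→5→14 push 1
augment #7: 9→10→12→6→8→2→0→13→11→5→14 push 1
max flow = 44; residual-reachable set from 9 gives S-side
cut edges (S→T): {(9,4), (9,6), (10,12)} total cap 44

Min-cut arcs: {(9,4), (9,6), (10,12)} (total capacity 44)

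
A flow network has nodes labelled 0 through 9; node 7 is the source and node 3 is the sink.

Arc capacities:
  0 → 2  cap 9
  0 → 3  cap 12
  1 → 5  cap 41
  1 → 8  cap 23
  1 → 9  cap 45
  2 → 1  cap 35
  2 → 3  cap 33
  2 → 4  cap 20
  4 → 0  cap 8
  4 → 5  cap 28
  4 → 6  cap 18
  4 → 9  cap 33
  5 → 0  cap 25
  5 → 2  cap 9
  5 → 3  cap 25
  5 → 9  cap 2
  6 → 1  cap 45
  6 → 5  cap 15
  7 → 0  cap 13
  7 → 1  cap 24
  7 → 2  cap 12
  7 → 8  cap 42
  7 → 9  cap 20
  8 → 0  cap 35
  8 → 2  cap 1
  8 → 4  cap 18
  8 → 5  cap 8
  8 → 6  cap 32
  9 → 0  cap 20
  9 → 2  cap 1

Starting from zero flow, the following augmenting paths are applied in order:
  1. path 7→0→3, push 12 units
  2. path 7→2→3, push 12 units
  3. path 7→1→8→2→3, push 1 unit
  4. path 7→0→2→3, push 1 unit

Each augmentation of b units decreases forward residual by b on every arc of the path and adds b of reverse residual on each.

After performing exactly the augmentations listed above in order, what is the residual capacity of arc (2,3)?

Residual capacity of (2,3): 19

after path 1 (7→0→3, push 12): res(2,3)=33
after path 2 (7→2→3, push 12): res(2,3)=21
after path 3 (7→1→8→2→3, push 1): res(2,3)=20
after path 4 (7→0→2→3, push 1): res(2,3)=19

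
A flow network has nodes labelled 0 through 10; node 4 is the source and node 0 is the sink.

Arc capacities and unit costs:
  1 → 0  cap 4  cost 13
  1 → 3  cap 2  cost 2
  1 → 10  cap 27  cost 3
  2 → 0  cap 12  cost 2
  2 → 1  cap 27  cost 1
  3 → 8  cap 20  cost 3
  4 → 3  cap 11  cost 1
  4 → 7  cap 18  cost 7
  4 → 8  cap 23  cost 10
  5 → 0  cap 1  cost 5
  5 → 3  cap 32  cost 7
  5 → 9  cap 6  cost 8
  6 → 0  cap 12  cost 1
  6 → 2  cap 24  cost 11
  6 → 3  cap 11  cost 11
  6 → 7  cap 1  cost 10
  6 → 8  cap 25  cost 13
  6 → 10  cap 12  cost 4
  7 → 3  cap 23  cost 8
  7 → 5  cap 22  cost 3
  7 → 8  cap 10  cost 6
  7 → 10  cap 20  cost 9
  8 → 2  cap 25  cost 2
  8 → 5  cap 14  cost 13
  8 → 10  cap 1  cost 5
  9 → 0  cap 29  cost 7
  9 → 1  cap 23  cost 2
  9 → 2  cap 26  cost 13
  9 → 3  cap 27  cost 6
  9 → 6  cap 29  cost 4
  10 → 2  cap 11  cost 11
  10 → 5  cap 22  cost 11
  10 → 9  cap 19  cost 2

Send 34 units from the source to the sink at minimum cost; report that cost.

shortest-cost path #1: 4→3→8→2→0 push 11 @ unit cost 8 (adds 88)
shortest-cost path #2: 4→8→2→0 push 1 @ unit cost 14 (adds 14)
shortest-cost path #3: 4→7→5→0 push 1 @ unit cost 15 (adds 15)
shortest-cost path #4: 4→8→10→9→6→0 push 1 @ unit cost 22 (adds 22)
shortest-cost path #5: 4→7→10→9→6→0 push 11 @ unit cost 23 (adds 253)
shortest-cost path #6: 4→7→10→9→0 push 6 @ unit cost 25 (adds 150)
shortest-cost path #7: 4→8→2→1→10→9→0 push 1 @ unit cost 25 (adds 25)
shortest-cost path #8: 4→8→2→1→10→7→5→9→0 push 2 @ unit cost 25 (adds 50)
total cost = 617

Minimum cost for 34 units: 617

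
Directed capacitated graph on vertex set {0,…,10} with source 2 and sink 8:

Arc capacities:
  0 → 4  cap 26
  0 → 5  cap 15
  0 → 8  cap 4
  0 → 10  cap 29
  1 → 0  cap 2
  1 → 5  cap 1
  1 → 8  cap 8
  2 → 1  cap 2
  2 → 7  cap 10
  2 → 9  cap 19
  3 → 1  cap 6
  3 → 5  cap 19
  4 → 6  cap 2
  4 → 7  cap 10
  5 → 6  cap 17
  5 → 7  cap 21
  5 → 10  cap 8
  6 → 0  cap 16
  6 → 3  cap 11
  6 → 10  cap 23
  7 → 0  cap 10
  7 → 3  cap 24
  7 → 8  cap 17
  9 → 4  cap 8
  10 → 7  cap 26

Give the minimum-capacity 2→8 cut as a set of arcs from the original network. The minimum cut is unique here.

Min-cut arcs: {(2,1), (2,7), (9,4)} (total capacity 20)

augment #1: 2→1→8 push 2
augment #2: 2→7→8 push 10
augment #3: 2→9→4→7→8 push 7
augment #4: 2→9→4→6→0→8 push 1
max flow = 20; residual-reachable set from 2 gives S-side
cut edges (S→T): {(2,1), (2,7), (9,4)} total cap 20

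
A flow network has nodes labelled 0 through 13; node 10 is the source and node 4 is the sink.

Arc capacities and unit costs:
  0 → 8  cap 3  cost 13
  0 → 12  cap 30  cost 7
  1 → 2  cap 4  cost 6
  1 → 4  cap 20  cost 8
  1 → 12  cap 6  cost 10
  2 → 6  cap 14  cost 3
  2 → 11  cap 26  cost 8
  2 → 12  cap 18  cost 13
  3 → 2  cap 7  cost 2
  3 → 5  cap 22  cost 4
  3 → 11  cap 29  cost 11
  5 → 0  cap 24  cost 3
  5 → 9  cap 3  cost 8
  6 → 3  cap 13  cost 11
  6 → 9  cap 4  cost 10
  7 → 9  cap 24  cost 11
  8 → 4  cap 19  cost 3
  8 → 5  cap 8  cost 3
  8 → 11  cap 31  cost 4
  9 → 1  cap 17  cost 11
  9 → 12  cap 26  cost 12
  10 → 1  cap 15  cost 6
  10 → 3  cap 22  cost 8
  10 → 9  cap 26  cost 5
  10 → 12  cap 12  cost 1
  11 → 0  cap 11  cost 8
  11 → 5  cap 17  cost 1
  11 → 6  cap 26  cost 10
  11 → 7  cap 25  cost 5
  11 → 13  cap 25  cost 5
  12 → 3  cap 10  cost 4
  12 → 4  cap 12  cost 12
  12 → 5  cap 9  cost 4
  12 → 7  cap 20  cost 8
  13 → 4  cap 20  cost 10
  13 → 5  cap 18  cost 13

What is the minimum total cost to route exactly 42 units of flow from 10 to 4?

Minimum cost for 42 units: 810

shortest-cost path #1: 10→12→4 push 12 @ unit cost 13 (adds 156)
shortest-cost path #2: 10→1→4 push 15 @ unit cost 14 (adds 210)
shortest-cost path #3: 10→9→1→4 push 5 @ unit cost 24 (adds 120)
shortest-cost path #4: 10→3→5→0→8→4 push 3 @ unit cost 31 (adds 93)
shortest-cost path #5: 10→3→2→11→13→4 push 7 @ unit cost 33 (adds 231)
total cost = 810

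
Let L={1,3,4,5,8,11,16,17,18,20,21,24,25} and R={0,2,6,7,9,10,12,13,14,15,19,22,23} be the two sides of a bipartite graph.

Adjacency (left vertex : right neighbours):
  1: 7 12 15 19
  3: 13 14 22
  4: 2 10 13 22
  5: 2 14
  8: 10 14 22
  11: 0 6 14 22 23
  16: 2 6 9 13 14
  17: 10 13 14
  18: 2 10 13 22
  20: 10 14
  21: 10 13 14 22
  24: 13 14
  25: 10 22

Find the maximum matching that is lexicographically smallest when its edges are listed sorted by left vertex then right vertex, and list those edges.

Lex-smallest maximum matching: {(1,7), (3,13), (4,2), (5,14), (8,10), (11,0), (16,6), (18,22)}

|M| = 8 (so the lex-smallest maximum matching has 8 edges)
process left vertices in ascending order; for each, take the smallest-labelled available neighbour that still permits 8 edges overall, or leave it unmatched if none does
lex-smallest matching: {1-7, 3-13, 4-2, 5-14, 8-10, 11-0, 16-6, 18-22}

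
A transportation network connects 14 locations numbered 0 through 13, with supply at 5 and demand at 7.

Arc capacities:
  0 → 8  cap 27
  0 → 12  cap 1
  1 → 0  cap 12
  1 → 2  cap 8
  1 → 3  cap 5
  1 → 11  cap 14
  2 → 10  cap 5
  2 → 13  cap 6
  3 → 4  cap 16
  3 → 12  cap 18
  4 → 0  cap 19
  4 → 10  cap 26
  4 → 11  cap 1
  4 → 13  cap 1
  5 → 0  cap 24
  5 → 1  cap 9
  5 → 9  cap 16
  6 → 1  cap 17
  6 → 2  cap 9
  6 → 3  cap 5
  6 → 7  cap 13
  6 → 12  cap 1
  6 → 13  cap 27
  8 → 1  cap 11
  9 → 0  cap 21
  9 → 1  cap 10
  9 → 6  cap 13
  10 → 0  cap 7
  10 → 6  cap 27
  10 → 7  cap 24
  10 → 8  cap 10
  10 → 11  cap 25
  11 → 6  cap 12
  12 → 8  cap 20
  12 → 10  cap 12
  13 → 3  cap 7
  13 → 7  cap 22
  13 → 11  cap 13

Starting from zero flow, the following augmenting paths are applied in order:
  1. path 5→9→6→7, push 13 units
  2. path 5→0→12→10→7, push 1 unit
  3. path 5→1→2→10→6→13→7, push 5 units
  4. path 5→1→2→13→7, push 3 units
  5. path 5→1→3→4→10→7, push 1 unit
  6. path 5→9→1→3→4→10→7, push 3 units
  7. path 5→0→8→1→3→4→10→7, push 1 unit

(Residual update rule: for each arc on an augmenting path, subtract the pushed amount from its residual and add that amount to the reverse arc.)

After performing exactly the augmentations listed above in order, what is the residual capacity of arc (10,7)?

after path 1 (5→9→6→7, push 13): res(10,7)=24
after path 2 (5→0→12→10→7, push 1): res(10,7)=23
after path 3 (5→1→2→10→6→13→7, push 5): res(10,7)=23
after path 4 (5→1→2→13→7, push 3): res(10,7)=23
after path 5 (5→1→3→4→10→7, push 1): res(10,7)=22
after path 6 (5→9→1→3→4→10→7, push 3): res(10,7)=19
after path 7 (5→0→8→1→3→4→10→7, push 1): res(10,7)=18

Residual capacity of (10,7): 18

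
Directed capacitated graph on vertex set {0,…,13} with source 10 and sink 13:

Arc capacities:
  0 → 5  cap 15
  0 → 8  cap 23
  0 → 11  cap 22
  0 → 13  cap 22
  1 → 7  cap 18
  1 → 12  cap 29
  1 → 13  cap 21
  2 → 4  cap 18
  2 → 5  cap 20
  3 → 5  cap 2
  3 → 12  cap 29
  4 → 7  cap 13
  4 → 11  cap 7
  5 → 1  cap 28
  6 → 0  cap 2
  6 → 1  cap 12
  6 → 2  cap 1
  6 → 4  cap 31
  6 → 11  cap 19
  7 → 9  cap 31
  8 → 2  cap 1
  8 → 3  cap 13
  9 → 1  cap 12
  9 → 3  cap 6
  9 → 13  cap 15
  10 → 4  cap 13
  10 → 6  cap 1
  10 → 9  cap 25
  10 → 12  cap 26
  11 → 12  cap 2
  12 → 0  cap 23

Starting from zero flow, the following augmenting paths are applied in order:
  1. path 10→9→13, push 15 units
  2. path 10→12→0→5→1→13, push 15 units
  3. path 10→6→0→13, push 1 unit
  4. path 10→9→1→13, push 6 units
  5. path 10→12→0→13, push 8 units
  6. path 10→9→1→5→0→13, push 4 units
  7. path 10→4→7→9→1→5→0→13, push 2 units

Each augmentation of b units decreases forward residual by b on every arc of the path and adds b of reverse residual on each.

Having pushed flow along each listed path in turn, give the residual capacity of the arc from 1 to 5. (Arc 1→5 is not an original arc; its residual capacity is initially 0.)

Residual capacity of (1,5): 9

after path 1 (10→9→13, push 15): res(1,5)=0
after path 2 (10→12→0→5→1→13, push 15): res(1,5)=15
after path 3 (10→6→0→13, push 1): res(1,5)=15
after path 4 (10→9→1→13, push 6): res(1,5)=15
after path 5 (10→12→0→13, push 8): res(1,5)=15
after path 6 (10→9→1→5→0→13, push 4): res(1,5)=11
after path 7 (10→4→7→9→1→5→0→13, push 2): res(1,5)=9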